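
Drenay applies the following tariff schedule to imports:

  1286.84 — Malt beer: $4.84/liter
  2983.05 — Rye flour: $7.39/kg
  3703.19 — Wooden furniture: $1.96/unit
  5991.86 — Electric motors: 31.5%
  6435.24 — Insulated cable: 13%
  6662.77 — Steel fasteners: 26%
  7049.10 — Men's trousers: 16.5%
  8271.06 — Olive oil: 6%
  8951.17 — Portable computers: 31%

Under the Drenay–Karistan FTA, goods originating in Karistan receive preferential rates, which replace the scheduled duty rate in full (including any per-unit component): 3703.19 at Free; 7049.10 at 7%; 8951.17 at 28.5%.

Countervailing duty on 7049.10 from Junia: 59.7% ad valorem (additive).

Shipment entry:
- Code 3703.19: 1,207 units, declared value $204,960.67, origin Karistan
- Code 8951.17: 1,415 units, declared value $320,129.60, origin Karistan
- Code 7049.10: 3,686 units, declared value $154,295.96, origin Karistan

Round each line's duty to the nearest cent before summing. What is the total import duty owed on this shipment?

Line 1 (3703.19, Karistan, 1,207 units, $204,960.67):
Base rate for 3703.19 is $1.96/unit.
Origin Karistan qualifies under the Drenay–Karistan agreement and 3703.19 is covered: preferential rate Free applies instead.
Duty = $204,960.67 × 0% = $0.00.
Line 2 (8951.17, Karistan, 1,415 units, $320,129.60):
Base rate for 8951.17 is 31%.
Origin Karistan qualifies under the Drenay–Karistan agreement and 8951.17 is covered: preferential rate 28.5% applies instead.
Duty = $320,129.60 × 28.5% = $91,236.94.
Line 3 (7049.10, Karistan, 3,686 units, $154,295.96):
Base rate for 7049.10 is 16.5%.
Origin Karistan qualifies under the Drenay–Karistan agreement and 7049.10 is covered: preferential rate 7% applies instead.
The additional-duty order on 7049.10 targets Junia, not Karistan; it does not apply.
Duty = $154,295.96 × 7% = $10,800.72.
Total = $0.00 + $91,236.94 + $10,800.72 = $102,037.66.

$102,037.66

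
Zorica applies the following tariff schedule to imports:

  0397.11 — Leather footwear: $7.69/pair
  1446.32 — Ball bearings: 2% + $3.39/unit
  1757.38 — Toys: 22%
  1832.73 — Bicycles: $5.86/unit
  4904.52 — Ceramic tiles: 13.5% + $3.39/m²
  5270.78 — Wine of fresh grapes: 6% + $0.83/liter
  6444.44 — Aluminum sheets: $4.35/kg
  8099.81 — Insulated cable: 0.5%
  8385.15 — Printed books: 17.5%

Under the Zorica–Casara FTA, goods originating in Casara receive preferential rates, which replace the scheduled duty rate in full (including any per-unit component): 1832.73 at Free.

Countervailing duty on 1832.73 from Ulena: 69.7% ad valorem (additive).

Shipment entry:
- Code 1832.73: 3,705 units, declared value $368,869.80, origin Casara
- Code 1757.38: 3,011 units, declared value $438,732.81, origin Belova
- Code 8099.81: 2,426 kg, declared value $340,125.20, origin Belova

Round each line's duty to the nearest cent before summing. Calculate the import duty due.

Line 1 (1832.73, Casara, 3,705 units, $368,869.80):
Base rate for 1832.73 is $5.86/unit.
Origin Casara qualifies under the Zorica–Casara agreement and 1832.73 is covered: preferential rate Free applies instead.
The additional-duty order on 1832.73 targets Ulena, not Casara; it does not apply.
Duty = $368,869.80 × 0% = $0.00.
Line 2 (1757.38, Belova, 3,011 units, $438,732.81):
Base rate for 1757.38 is 22%.
Duty = $438,732.81 × 22% = $96,521.22.
Line 3 (8099.81, Belova, 2,426 kg, $340,125.20):
Base rate for 8099.81 is 0.5%.
Duty = $340,125.20 × 0.5% = $1,700.63.
Total = $0.00 + $96,521.22 + $1,700.63 = $98,221.85.

$98,221.85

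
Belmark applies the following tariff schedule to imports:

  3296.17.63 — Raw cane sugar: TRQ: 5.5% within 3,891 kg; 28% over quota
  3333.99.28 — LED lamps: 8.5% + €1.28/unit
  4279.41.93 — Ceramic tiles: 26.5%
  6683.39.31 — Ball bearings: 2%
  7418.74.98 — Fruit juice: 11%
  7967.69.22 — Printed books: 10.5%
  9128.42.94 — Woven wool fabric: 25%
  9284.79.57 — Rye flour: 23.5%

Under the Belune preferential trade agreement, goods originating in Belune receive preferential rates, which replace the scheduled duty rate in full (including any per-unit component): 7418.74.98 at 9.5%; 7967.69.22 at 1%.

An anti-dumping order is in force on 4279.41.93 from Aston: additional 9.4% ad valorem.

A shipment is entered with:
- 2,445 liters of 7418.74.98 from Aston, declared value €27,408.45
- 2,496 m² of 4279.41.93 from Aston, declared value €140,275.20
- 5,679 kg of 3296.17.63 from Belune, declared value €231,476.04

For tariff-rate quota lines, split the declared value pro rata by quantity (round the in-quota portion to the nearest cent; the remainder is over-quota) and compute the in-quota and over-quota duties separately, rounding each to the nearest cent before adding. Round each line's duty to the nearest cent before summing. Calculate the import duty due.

Line 1 (7418.74.98, Aston, 2,445 liters, €27,408.45):
Base rate for 7418.74.98 is 11%.
7418.74.98 has an FTA preferential rate, but origin Aston is not Belune; base rate stands.
Duty = €27,408.45 × 11% = €3,014.93.
Line 2 (4279.41.93, Aston, 2,496 m², €140,275.20):
Base rate for 4279.41.93 is 26.5%.
Additional duty on 4279.41.93 from Aston: +9.4%. Applied ad valorem rate: 26.5% + 9.4% = 35.9%.
Duty = €140,275.20 × 35.9% = €50,358.80.
Line 3 (3296.17.63, Belune, 5,679 kg, €231,476.04):
Code 3296.17.63 is under a tariff-rate quota (threshold 3,891 kg). In-quota: 3,891 kg at 5.5%; over-quota: 1,788 kg at 28%.
Pro-rata value split: in-quota = €231,476.04 × 3,891/5,679 = €158,597.16; over-quota = €231,476.04 − €158,597.16 = €72,878.88.
In-quota duty = €158,597.16 × 5.5% = €8,722.84. Over-quota duty = €72,878.88 × 28% = €20,406.09.
Line duty = €8,722.84 + €20,406.09 = €29,128.93.
Total = €3,014.93 + €50,358.80 + €29,128.93 = €82,502.66.

€82,502.66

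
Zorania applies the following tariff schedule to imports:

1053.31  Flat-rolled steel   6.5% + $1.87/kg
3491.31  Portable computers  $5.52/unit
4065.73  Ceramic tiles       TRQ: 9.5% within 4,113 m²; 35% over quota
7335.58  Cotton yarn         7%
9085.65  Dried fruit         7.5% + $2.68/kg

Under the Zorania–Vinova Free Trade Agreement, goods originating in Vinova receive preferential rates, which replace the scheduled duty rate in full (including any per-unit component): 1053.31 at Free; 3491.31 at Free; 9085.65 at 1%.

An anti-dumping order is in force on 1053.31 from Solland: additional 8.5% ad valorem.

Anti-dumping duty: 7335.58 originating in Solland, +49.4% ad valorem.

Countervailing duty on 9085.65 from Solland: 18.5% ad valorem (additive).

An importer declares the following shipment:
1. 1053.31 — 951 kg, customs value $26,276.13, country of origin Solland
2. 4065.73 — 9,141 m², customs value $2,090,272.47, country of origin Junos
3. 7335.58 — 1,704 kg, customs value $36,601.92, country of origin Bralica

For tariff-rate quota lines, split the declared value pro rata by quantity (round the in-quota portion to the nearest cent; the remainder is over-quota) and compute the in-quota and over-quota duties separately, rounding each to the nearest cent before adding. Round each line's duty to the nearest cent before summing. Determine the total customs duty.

$500,044.76

Line 1 (1053.31, Solland, 951 kg, $26,276.13):
Base rate for 1053.31 is 6.5% + $1.87/kg.
1053.31 has an FTA preferential rate, but origin Solland is not Vinova; base rate stands.
Additional duty on 1053.31 from Solland: +8.5%. Applied ad valorem rate: 6.5% + 8.5% = 15%.
Duty = $26,276.13 × 15% + 951 × $1.87 = $5,719.79.
Line 2 (4065.73, Junos, 9,141 m², $2,090,272.47):
Code 4065.73 is under a tariff-rate quota (threshold 4,113 m²). In-quota: 4,113 m² at 9.5%; over-quota: 5,028 m² at 35%.
Pro-rata value split: in-quota = $2,090,272.47 × 4,113/9,141 = $940,519.71; over-quota = $2,090,272.47 − $940,519.71 = $1,149,752.76.
In-quota duty = $940,519.71 × 9.5% = $89,349.37. Over-quota duty = $1,149,752.76 × 35% = $402,413.47.
Line duty = $89,349.37 + $402,413.47 = $491,762.84.
Line 3 (7335.58, Bralica, 1,704 kg, $36,601.92):
Base rate for 7335.58 is 7%.
The additional-duty order on 7335.58 targets Solland, not Bralica; it does not apply.
Duty = $36,601.92 × 7% = $2,562.13.
Total = $5,719.79 + $491,762.84 + $2,562.13 = $500,044.76.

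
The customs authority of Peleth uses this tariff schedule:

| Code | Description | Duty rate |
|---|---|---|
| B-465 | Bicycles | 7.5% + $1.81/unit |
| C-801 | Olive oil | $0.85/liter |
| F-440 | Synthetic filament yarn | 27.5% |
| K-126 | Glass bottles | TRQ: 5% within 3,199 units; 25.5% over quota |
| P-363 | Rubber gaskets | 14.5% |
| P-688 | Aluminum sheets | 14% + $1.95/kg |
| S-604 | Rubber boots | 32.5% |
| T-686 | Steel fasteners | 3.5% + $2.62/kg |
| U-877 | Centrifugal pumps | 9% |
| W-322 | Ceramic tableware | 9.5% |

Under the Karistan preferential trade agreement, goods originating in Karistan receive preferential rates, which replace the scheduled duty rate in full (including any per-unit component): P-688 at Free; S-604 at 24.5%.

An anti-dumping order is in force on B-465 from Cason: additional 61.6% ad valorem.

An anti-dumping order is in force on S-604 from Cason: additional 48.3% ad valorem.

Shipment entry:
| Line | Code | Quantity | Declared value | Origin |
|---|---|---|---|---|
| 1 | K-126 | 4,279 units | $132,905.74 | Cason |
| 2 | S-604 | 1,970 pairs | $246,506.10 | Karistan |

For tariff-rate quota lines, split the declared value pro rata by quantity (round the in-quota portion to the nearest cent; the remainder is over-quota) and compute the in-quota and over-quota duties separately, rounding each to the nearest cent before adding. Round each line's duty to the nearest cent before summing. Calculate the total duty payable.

$73,915.96

Line 1 (K-126, Cason, 4,279 units, $132,905.74):
Code K-126 is under a tariff-rate quota (threshold 3,199 units). In-quota: 3,199 units at 5%; over-quota: 1,080 units at 25.5%.
Pro-rata value split: in-quota = $132,905.74 × 3,199/4,279 = $99,360.94; over-quota = $132,905.74 − $99,360.94 = $33,544.80.
In-quota duty = $99,360.94 × 5% = $4,968.05. Over-quota duty = $33,544.80 × 25.5% = $8,553.92.
Line duty = $4,968.05 + $8,553.92 = $13,521.97.
Line 2 (S-604, Karistan, 1,970 pairs, $246,506.10):
Base rate for S-604 is 32.5%.
Origin Karistan qualifies under the Peleth–Karistan agreement and S-604 is covered: preferential rate 24.5% applies instead.
The additional-duty order on S-604 targets Cason, not Karistan; it does not apply.
Duty = $246,506.10 × 24.5% = $60,393.99.
Total = $13,521.97 + $60,393.99 = $73,915.96.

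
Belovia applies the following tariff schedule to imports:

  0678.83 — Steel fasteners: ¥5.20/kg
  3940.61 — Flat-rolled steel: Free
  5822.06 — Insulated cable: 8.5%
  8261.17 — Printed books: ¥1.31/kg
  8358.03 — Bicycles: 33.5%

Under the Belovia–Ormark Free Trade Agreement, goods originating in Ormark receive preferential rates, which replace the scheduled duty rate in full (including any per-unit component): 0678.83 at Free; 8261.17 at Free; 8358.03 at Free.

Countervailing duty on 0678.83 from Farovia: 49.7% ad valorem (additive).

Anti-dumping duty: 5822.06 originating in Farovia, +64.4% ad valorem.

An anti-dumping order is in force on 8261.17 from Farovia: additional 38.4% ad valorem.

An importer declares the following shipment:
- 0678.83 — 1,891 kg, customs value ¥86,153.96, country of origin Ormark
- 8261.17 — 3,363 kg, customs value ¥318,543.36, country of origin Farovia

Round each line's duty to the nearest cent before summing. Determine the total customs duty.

¥126,726.18

Line 1 (0678.83, Ormark, 1,891 kg, ¥86,153.96):
Base rate for 0678.83 is ¥5.20/kg.
Origin Ormark qualifies under the Belovia–Ormark agreement and 0678.83 is covered: preferential rate Free applies instead.
The additional-duty order on 0678.83 targets Farovia, not Ormark; it does not apply.
Duty = ¥86,153.96 × 0% = ¥0.00.
Line 2 (8261.17, Farovia, 3,363 kg, ¥318,543.36):
Base rate for 8261.17 is ¥1.31/kg.
8261.17 has an FTA preferential rate, but origin Farovia is not Ormark; base rate stands.
Additional duty on 8261.17 from Farovia: +38.4% ad valorem. Applied ad valorem rate = 38.4%.
Duty = ¥318,543.36 × 38.4% + 3,363 × ¥1.31 = ¥126,726.18.
Total = ¥0.00 + ¥126,726.18 = ¥126,726.18.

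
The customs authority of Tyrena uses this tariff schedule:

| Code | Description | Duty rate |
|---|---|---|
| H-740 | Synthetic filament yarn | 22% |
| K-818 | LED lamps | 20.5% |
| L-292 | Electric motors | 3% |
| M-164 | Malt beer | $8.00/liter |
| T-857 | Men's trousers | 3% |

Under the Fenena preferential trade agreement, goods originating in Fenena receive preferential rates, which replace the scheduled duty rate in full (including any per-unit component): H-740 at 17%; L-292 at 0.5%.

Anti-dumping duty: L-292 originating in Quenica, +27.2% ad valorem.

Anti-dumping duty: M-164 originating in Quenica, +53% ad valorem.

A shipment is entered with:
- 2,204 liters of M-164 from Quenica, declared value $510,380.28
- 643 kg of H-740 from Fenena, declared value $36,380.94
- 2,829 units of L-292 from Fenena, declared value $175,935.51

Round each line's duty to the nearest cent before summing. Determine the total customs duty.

$295,197.99

Line 1 (M-164, Quenica, 2,204 liters, $510,380.28):
Base rate for M-164 is $8.00/liter.
Additional duty on M-164 from Quenica: +53% ad valorem. Applied ad valorem rate = 53%.
Duty = $510,380.28 × 53% + 2,204 × $8.00 = $288,133.55.
Line 2 (H-740, Fenena, 643 kg, $36,380.94):
Base rate for H-740 is 22%.
Origin Fenena qualifies under the Tyrena–Fenena agreement and H-740 is covered: preferential rate 17% applies instead.
Duty = $36,380.94 × 17% = $6,184.76.
Line 3 (L-292, Fenena, 2,829 units, $175,935.51):
Base rate for L-292 is 3%.
Origin Fenena qualifies under the Tyrena–Fenena agreement and L-292 is covered: preferential rate 0.5% applies instead.
The additional-duty order on L-292 targets Quenica, not Fenena; it does not apply.
Duty = $175,935.51 × 0.5% = $879.68.
Total = $288,133.55 + $6,184.76 + $879.68 = $295,197.99.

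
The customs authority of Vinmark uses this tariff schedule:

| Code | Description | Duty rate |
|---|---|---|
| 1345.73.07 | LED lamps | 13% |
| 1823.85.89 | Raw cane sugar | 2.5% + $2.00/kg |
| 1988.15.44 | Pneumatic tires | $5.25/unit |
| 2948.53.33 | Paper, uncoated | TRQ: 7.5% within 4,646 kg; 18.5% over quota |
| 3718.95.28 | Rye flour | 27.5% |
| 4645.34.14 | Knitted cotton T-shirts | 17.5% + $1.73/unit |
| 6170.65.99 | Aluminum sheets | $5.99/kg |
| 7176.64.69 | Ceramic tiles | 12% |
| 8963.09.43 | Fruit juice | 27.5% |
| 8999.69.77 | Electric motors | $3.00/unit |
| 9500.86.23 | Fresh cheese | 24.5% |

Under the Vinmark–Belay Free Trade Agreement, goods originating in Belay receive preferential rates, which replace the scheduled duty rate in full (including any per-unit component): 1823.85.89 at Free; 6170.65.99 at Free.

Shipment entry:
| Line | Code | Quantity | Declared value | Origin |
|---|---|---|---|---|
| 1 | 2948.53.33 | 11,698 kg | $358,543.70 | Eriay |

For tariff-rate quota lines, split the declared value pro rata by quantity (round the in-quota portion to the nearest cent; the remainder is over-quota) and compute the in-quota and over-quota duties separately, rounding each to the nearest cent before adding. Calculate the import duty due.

$50,666.59

Line 1 (2948.53.33, Eriay, 11,698 kg, $358,543.70):
Code 2948.53.33 is under a tariff-rate quota (threshold 4,646 kg). In-quota: 4,646 kg at 7.5%; over-quota: 7,052 kg at 18.5%.
Pro-rata value split: in-quota = $358,543.70 × 4,646/11,698 = $142,399.90; over-quota = $358,543.70 − $142,399.90 = $216,143.80.
In-quota duty = $142,399.90 × 7.5% = $10,679.99. Over-quota duty = $216,143.80 × 18.5% = $39,986.60.
Line duty = $10,679.99 + $39,986.60 = $50,666.59.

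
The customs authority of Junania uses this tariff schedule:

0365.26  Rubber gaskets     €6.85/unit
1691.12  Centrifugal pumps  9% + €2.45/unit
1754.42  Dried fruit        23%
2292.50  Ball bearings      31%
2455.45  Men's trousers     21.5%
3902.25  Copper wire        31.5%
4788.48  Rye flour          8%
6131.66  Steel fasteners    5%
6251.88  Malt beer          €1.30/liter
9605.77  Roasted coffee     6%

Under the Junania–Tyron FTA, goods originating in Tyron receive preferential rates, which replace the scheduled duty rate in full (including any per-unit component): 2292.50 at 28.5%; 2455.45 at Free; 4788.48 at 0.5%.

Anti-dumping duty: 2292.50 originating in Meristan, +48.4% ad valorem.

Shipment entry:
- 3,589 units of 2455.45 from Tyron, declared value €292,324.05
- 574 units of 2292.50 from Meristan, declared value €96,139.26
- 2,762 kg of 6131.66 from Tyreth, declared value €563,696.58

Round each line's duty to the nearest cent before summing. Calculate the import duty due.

€104,519.40

Line 1 (2455.45, Tyron, 3,589 units, €292,324.05):
Base rate for 2455.45 is 21.5%.
Origin Tyron qualifies under the Junania–Tyron agreement and 2455.45 is covered: preferential rate Free applies instead.
Duty = €292,324.05 × 0% = €0.00.
Line 2 (2292.50, Meristan, 574 units, €96,139.26):
Base rate for 2292.50 is 31%.
2292.50 has an FTA preferential rate, but origin Meristan is not Tyron; base rate stands.
Additional duty on 2292.50 from Meristan: +48.4%. Applied ad valorem rate: 31% + 48.4% = 79.4%.
Duty = €96,139.26 × 79.4% = €76,334.57.
Line 3 (6131.66, Tyreth, 2,762 kg, €563,696.58):
Base rate for 6131.66 is 5%.
Duty = €563,696.58 × 5% = €28,184.83.
Total = €0.00 + €76,334.57 + €28,184.83 = €104,519.40.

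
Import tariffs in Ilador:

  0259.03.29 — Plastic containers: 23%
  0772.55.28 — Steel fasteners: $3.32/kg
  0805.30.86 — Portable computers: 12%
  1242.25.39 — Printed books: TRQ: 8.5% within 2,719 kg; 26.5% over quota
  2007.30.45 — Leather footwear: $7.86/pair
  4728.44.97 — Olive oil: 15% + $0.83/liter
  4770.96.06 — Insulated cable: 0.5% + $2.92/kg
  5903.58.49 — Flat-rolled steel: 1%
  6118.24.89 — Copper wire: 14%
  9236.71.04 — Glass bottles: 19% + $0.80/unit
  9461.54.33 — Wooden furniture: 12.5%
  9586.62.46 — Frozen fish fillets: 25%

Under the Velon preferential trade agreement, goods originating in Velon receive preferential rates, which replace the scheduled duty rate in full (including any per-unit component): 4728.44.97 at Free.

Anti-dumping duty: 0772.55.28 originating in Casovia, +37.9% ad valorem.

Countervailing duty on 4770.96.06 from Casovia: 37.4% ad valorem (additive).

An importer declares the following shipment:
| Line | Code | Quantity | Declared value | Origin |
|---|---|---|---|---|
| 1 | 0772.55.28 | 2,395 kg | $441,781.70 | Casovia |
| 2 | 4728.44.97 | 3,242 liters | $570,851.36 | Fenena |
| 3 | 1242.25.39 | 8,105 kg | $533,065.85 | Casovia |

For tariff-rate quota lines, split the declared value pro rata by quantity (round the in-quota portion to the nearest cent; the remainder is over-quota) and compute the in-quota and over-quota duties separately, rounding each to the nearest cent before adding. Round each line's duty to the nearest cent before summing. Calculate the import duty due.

Line 1 (0772.55.28, Casovia, 2,395 kg, $441,781.70):
Base rate for 0772.55.28 is $3.32/kg.
Additional duty on 0772.55.28 from Casovia: +37.9% ad valorem. Applied ad valorem rate = 37.9%.
Duty = $441,781.70 × 37.9% + 2,395 × $3.32 = $175,386.66.
Line 2 (4728.44.97, Fenena, 3,242 liters, $570,851.36):
Base rate for 4728.44.97 is 15% + $0.83/liter.
4728.44.97 has an FTA preferential rate, but origin Fenena is not Velon; base rate stands.
Duty = $570,851.36 × 15% + 3,242 × $0.83 = $88,318.56.
Line 3 (1242.25.39, Casovia, 8,105 kg, $533,065.85):
Code 1242.25.39 is under a tariff-rate quota (threshold 2,719 kg). In-quota: 2,719 kg at 8.5%; over-quota: 5,386 kg at 26.5%.
Pro-rata value split: in-quota = $533,065.85 × 2,719/8,105 = $178,828.63; over-quota = $533,065.85 − $178,828.63 = $354,237.22.
In-quota duty = $178,828.63 × 8.5% = $15,200.43. Over-quota duty = $354,237.22 × 26.5% = $93,872.86.
Line duty = $15,200.43 + $93,872.86 = $109,073.29.
Total = $175,386.66 + $88,318.56 + $109,073.29 = $372,778.51.

$372,778.51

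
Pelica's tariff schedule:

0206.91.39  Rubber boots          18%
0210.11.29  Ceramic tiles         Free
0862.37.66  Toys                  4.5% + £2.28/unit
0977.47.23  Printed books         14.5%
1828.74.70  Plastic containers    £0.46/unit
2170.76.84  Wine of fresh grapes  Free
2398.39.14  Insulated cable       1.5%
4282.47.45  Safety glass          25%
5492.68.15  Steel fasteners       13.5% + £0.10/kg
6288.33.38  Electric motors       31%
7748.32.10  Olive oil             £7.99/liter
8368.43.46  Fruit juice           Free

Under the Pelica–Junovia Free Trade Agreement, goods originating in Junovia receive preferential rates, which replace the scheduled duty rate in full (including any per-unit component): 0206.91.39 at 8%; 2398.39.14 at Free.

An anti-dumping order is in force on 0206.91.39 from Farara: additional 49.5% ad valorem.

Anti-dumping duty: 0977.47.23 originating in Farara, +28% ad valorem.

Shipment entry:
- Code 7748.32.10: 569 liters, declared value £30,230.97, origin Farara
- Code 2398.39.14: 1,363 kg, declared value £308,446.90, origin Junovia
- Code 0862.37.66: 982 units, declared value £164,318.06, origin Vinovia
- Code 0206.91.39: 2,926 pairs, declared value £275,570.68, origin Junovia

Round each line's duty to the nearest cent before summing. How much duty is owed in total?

Line 1 (7748.32.10, Farara, 569 liters, £30,230.97):
Base rate for 7748.32.10 is £7.99/liter.
Duty = 569 × £7.99 = £4,546.31.
Line 2 (2398.39.14, Junovia, 1,363 kg, £308,446.90):
Base rate for 2398.39.14 is 1.5%.
Origin Junovia qualifies under the Pelica–Junovia agreement and 2398.39.14 is covered: preferential rate Free applies instead.
Duty = £308,446.90 × 0% = £0.00.
Line 3 (0862.37.66, Vinovia, 982 units, £164,318.06):
Base rate for 0862.37.66 is 4.5% + £2.28/unit.
Duty = £164,318.06 × 4.5% + 982 × £2.28 = £9,633.27.
Line 4 (0206.91.39, Junovia, 2,926 pairs, £275,570.68):
Base rate for 0206.91.39 is 18%.
Origin Junovia qualifies under the Pelica–Junovia agreement and 0206.91.39 is covered: preferential rate 8% applies instead.
The additional-duty order on 0206.91.39 targets Farara, not Junovia; it does not apply.
Duty = £275,570.68 × 8% = £22,045.65.
Total = £4,546.31 + £0.00 + £9,633.27 + £22,045.65 = £36,225.23.

£36,225.23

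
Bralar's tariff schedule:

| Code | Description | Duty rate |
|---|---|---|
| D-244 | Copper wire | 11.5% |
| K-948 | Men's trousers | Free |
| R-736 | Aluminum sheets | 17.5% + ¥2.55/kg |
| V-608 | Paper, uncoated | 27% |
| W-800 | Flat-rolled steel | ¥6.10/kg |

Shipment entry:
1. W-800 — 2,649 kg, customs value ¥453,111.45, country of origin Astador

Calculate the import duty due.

¥16,158.90

Line 1 (W-800, Astador, 2,649 kg, ¥453,111.45):
Base rate for W-800 is ¥6.10/kg.
Duty = 2,649 × ¥6.10 = ¥16,158.90.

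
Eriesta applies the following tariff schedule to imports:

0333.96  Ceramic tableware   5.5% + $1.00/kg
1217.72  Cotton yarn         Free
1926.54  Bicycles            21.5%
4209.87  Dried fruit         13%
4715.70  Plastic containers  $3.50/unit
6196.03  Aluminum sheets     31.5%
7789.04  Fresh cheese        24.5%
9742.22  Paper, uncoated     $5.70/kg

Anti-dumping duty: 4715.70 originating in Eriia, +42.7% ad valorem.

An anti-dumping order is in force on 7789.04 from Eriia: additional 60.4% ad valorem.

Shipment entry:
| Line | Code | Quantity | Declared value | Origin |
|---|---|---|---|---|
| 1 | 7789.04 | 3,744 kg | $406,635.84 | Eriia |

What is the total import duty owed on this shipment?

$345,233.83

Line 1 (7789.04, Eriia, 3,744 kg, $406,635.84):
Base rate for 7789.04 is 24.5%.
Additional duty on 7789.04 from Eriia: +60.4%. Applied ad valorem rate: 24.5% + 60.4% = 84.9%.
Duty = $406,635.84 × 84.9% = $345,233.83.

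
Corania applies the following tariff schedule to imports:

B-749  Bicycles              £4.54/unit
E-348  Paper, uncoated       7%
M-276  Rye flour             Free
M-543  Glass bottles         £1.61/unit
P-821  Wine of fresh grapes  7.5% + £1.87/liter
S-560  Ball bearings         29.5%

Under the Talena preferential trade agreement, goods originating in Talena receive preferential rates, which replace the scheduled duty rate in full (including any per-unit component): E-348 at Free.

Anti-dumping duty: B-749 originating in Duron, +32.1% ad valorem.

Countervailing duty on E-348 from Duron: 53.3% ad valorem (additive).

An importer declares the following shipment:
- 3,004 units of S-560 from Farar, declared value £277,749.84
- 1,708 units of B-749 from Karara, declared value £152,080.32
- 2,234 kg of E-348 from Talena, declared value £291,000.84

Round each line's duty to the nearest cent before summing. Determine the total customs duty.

Line 1 (S-560, Farar, 3,004 units, £277,749.84):
Base rate for S-560 is 29.5%.
Duty = £277,749.84 × 29.5% = £81,936.20.
Line 2 (B-749, Karara, 1,708 units, £152,080.32):
Base rate for B-749 is £4.54/unit.
The additional-duty order on B-749 targets Duron, not Karara; it does not apply.
Duty = 1,708 × £4.54 = £7,754.32.
Line 3 (E-348, Talena, 2,234 kg, £291,000.84):
Base rate for E-348 is 7%.
Origin Talena qualifies under the Corania–Talena agreement and E-348 is covered: preferential rate Free applies instead.
The additional-duty order on E-348 targets Duron, not Talena; it does not apply.
Duty = £291,000.84 × 0% = £0.00.
Total = £81,936.20 + £7,754.32 + £0.00 = £89,690.52.

£89,690.52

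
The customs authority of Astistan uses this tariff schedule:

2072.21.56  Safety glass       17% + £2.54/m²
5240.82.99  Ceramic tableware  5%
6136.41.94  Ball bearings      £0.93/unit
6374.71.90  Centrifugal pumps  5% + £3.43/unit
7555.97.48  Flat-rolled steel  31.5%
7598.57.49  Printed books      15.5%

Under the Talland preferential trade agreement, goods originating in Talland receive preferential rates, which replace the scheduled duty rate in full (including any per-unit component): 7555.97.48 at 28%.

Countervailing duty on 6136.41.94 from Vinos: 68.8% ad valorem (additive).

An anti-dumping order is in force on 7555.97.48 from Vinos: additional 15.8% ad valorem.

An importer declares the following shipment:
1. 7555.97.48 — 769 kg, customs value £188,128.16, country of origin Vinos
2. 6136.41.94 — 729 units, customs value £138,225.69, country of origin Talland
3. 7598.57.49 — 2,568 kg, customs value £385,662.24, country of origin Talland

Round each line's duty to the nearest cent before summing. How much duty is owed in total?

Line 1 (7555.97.48, Vinos, 769 kg, £188,128.16):
Base rate for 7555.97.48 is 31.5%.
7555.97.48 has an FTA preferential rate, but origin Vinos is not Talland; base rate stands.
Additional duty on 7555.97.48 from Vinos: +15.8%. Applied ad valorem rate: 31.5% + 15.8% = 47.3%.
Duty = £188,128.16 × 47.3% = £88,984.62.
Line 2 (6136.41.94, Talland, 729 units, £138,225.69):
Base rate for 6136.41.94 is £0.93/unit.
Origin Talland is the FTA partner but 6136.41.94 is not on the preference list; base rate stands.
The additional-duty order on 6136.41.94 targets Vinos, not Talland; it does not apply.
Duty = 729 × £0.93 = £677.97.
Line 3 (7598.57.49, Talland, 2,568 kg, £385,662.24):
Base rate for 7598.57.49 is 15.5%.
Origin Talland is the FTA partner but 7598.57.49 is not on the preference list; base rate stands.
Duty = £385,662.24 × 15.5% = £59,777.65.
Total = £88,984.62 + £677.97 + £59,777.65 = £149,440.24.

£149,440.24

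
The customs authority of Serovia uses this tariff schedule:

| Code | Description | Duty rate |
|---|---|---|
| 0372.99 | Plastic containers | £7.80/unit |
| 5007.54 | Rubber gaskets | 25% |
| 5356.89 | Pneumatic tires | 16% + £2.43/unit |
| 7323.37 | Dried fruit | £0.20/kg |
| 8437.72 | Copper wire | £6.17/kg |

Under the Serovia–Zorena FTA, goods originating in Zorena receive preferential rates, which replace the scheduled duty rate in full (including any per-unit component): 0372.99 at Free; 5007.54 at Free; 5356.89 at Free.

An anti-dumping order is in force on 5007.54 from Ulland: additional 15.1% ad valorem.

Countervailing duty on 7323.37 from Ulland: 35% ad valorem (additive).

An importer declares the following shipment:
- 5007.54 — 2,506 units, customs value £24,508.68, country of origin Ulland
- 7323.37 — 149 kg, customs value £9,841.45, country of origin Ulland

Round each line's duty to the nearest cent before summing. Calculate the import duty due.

Line 1 (5007.54, Ulland, 2,506 units, £24,508.68):
Base rate for 5007.54 is 25%.
5007.54 has an FTA preferential rate, but origin Ulland is not Zorena; base rate stands.
Additional duty on 5007.54 from Ulland: +15.1%. Applied ad valorem rate: 25% + 15.1% = 40.1%.
Duty = £24,508.68 × 40.1% = £9,827.98.
Line 2 (7323.37, Ulland, 149 kg, £9,841.45):
Base rate for 7323.37 is £0.20/kg.
Additional duty on 7323.37 from Ulland: +35% ad valorem. Applied ad valorem rate = 35%.
Duty = £9,841.45 × 35% + 149 × £0.20 = £3,474.31.
Total = £9,827.98 + £3,474.31 = £13,302.29.

£13,302.29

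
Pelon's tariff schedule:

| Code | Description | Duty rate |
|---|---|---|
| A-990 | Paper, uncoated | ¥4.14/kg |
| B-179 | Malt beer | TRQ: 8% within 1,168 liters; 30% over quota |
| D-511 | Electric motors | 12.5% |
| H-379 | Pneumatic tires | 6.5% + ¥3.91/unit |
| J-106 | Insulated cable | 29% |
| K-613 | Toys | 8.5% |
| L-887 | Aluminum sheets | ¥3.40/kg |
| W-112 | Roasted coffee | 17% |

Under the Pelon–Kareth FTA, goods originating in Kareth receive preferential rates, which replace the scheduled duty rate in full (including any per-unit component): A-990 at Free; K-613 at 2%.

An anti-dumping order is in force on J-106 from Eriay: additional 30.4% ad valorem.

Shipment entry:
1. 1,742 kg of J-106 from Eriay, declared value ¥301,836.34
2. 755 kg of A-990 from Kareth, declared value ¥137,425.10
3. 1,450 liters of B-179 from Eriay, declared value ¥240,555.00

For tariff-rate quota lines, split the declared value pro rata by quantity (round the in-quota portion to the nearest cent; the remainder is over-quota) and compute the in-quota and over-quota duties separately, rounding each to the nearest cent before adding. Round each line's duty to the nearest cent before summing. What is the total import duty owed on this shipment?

¥208,827.63

Line 1 (J-106, Eriay, 1,742 kg, ¥301,836.34):
Base rate for J-106 is 29%.
Additional duty on J-106 from Eriay: +30.4%. Applied ad valorem rate: 29% + 30.4% = 59.4%.
Duty = ¥301,836.34 × 59.4% = ¥179,290.79.
Line 2 (A-990, Kareth, 755 kg, ¥137,425.10):
Base rate for A-990 is ¥4.14/kg.
Origin Kareth qualifies under the Pelon–Kareth agreement and A-990 is covered: preferential rate Free applies instead.
Duty = ¥137,425.10 × 0% = ¥0.00.
Line 3 (B-179, Eriay, 1,450 liters, ¥240,555.00):
Code B-179 is under a tariff-rate quota (threshold 1,168 liters). In-quota: 1,168 liters at 8%; over-quota: 282 liters at 30%.
Pro-rata value split: in-quota = ¥240,555.00 × 1,168/1,450 = ¥193,771.20; over-quota = ¥240,555.00 − ¥193,771.20 = ¥46,783.80.
In-quota duty = ¥193,771.20 × 8% = ¥15,501.70. Over-quota duty = ¥46,783.80 × 30% = ¥14,035.14.
Line duty = ¥15,501.70 + ¥14,035.14 = ¥29,536.84.
Total = ¥179,290.79 + ¥0.00 + ¥29,536.84 = ¥208,827.63.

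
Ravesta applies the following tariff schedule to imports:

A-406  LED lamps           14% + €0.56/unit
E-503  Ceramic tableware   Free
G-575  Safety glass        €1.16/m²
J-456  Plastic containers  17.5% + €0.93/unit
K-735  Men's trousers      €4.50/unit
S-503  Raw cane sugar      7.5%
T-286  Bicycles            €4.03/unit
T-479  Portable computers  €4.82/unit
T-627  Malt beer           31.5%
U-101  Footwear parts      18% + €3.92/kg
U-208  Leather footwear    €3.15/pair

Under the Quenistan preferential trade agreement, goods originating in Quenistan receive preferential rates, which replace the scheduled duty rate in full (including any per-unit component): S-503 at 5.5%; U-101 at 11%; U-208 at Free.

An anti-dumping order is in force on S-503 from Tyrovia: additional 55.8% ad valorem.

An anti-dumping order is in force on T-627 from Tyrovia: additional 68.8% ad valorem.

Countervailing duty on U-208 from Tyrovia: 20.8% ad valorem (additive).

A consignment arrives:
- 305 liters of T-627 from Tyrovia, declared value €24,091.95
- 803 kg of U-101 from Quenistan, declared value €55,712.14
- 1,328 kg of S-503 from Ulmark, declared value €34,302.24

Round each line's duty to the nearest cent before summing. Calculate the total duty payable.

Line 1 (T-627, Tyrovia, 305 liters, €24,091.95):
Base rate for T-627 is 31.5%.
Additional duty on T-627 from Tyrovia: +68.8%. Applied ad valorem rate: 31.5% + 68.8% = 100.3%.
Duty = €24,091.95 × 100.3% = €24,164.23.
Line 2 (U-101, Quenistan, 803 kg, €55,712.14):
Base rate for U-101 is 18% + €3.92/kg.
Origin Quenistan qualifies under the Ravesta–Quenistan agreement and U-101 is covered: preferential rate 11% applies instead.
Duty = €55,712.14 × 11% = €6,128.34.
Line 3 (S-503, Ulmark, 1,328 kg, €34,302.24):
Base rate for S-503 is 7.5%.
S-503 has an FTA preferential rate, but origin Ulmark is not Quenistan; base rate stands.
The additional-duty order on S-503 targets Tyrovia, not Ulmark; it does not apply.
Duty = €34,302.24 × 7.5% = €2,572.67.
Total = €24,164.23 + €6,128.34 + €2,572.67 = €32,865.24.

€32,865.24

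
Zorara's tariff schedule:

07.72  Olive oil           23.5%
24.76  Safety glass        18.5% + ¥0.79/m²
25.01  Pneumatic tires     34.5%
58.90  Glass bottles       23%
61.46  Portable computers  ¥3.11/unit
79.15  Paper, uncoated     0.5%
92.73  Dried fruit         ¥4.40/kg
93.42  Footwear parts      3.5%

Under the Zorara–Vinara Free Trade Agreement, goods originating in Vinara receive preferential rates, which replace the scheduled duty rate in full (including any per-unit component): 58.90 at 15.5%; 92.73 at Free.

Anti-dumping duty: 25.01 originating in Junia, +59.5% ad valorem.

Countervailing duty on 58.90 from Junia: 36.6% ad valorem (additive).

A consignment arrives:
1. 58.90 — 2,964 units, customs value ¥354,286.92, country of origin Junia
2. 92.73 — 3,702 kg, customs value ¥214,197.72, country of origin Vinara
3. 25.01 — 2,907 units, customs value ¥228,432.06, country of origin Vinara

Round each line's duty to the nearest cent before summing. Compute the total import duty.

Line 1 (58.90, Junia, 2,964 units, ¥354,286.92):
Base rate for 58.90 is 23%.
58.90 has an FTA preferential rate, but origin Junia is not Vinara; base rate stands.
Additional duty on 58.90 from Junia: +36.6%. Applied ad valorem rate: 23% + 36.6% = 59.6%.
Duty = ¥354,286.92 × 59.6% = ¥211,155.00.
Line 2 (92.73, Vinara, 3,702 kg, ¥214,197.72):
Base rate for 92.73 is ¥4.40/kg.
Origin Vinara qualifies under the Zorara–Vinara agreement and 92.73 is covered: preferential rate Free applies instead.
Duty = ¥214,197.72 × 0% = ¥0.00.
Line 3 (25.01, Vinara, 2,907 units, ¥228,432.06):
Base rate for 25.01 is 34.5%.
Origin Vinara is the FTA partner but 25.01 is not on the preference list; base rate stands.
The additional-duty order on 25.01 targets Junia, not Vinara; it does not apply.
Duty = ¥228,432.06 × 34.5% = ¥78,809.06.
Total = ¥211,155.00 + ¥0.00 + ¥78,809.06 = ¥289,964.06.

¥289,964.06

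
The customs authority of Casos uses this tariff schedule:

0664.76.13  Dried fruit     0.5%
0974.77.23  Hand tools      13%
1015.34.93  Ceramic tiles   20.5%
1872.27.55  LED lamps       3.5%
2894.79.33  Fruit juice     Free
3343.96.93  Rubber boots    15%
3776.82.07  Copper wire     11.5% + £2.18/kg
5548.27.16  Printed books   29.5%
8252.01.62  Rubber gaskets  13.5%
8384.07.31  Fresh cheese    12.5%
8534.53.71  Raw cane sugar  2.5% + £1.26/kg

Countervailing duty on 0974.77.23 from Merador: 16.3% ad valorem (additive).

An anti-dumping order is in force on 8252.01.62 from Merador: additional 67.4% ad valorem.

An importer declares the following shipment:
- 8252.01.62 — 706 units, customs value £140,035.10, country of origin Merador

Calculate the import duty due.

Line 1 (8252.01.62, Merador, 706 units, £140,035.10):
Base rate for 8252.01.62 is 13.5%.
Additional duty on 8252.01.62 from Merador: +67.4%. Applied ad valorem rate: 13.5% + 67.4% = 80.9%.
Duty = £140,035.10 × 80.9% = £113,288.40.

£113,288.40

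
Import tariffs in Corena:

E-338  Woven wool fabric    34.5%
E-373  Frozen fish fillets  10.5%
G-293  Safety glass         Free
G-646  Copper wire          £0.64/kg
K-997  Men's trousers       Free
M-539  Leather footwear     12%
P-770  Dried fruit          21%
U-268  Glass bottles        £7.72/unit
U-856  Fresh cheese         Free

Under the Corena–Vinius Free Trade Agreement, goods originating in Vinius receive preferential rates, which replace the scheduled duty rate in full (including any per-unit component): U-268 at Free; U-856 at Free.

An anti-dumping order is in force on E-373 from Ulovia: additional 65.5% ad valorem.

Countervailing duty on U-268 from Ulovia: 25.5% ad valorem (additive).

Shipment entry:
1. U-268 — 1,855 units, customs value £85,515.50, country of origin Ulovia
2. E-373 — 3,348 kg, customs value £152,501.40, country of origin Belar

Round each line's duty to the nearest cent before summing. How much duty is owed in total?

Line 1 (U-268, Ulovia, 1,855 units, £85,515.50):
Base rate for U-268 is £7.72/unit.
U-268 has an FTA preferential rate, but origin Ulovia is not Vinius; base rate stands.
Additional duty on U-268 from Ulovia: +25.5% ad valorem. Applied ad valorem rate = 25.5%.
Duty = £85,515.50 × 25.5% + 1,855 × £7.72 = £36,127.05.
Line 2 (E-373, Belar, 3,348 kg, £152,501.40):
Base rate for E-373 is 10.5%.
The additional-duty order on E-373 targets Ulovia, not Belar; it does not apply.
Duty = £152,501.40 × 10.5% = £16,012.65.
Total = £36,127.05 + £16,012.65 = £52,139.70.

£52,139.70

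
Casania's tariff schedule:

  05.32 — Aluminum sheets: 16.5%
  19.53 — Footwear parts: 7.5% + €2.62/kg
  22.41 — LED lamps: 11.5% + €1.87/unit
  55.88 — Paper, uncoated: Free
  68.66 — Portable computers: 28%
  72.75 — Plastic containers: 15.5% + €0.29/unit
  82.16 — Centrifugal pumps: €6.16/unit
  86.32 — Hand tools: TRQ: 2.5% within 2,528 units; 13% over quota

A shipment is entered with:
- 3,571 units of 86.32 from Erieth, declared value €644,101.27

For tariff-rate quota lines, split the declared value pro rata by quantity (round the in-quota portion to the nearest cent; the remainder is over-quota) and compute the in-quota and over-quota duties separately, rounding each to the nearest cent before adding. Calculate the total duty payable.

€35,855.75

Line 1 (86.32, Erieth, 3,571 units, €644,101.27):
Code 86.32 is under a tariff-rate quota (threshold 2,528 units). In-quota: 2,528 units at 2.5%; over-quota: 1,043 units at 13%.
Pro-rata value split: in-quota = €644,101.27 × 2,528/3,571 = €455,975.36; over-quota = €644,101.27 − €455,975.36 = €188,125.91.
In-quota duty = €455,975.36 × 2.5% = €11,399.38. Over-quota duty = €188,125.91 × 13% = €24,456.37.
Line duty = €11,399.38 + €24,456.37 = €35,855.75.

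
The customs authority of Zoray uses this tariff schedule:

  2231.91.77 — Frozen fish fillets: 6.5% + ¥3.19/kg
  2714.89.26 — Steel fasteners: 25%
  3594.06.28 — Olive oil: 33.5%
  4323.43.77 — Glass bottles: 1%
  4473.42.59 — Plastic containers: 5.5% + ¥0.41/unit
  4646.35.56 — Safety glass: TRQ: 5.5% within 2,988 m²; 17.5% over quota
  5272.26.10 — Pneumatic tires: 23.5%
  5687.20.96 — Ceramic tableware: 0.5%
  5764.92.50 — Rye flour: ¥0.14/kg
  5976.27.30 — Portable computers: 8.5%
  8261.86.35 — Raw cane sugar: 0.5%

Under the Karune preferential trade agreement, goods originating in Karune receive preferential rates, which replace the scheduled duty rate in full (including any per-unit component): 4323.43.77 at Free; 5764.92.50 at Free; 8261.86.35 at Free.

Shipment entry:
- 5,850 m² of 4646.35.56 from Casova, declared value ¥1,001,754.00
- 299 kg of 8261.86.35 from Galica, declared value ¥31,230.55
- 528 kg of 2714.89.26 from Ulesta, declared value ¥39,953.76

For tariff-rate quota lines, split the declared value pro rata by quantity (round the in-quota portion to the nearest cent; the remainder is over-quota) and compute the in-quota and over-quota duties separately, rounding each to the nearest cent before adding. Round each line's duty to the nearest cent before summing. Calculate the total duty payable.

¥124,051.72

Line 1 (4646.35.56, Casova, 5,850 m², ¥1,001,754.00):
Code 4646.35.56 is under a tariff-rate quota (threshold 2,988 m²). In-quota: 2,988 m² at 5.5%; over-quota: 2,862 m² at 17.5%.
Pro-rata value split: in-quota = ¥1,001,754.00 × 2,988/5,850 = ¥511,665.12; over-quota = ¥1,001,754.00 − ¥511,665.12 = ¥490,088.88.
In-quota duty = ¥511,665.12 × 5.5% = ¥28,141.58. Over-quota duty = ¥490,088.88 × 17.5% = ¥85,765.55.
Line duty = ¥28,141.58 + ¥85,765.55 = ¥113,907.13.
Line 2 (8261.86.35, Galica, 299 kg, ¥31,230.55):
Base rate for 8261.86.35 is 0.5%.
8261.86.35 has an FTA preferential rate, but origin Galica is not Karune; base rate stands.
Duty = ¥31,230.55 × 0.5% = ¥156.15.
Line 3 (2714.89.26, Ulesta, 528 kg, ¥39,953.76):
Base rate for 2714.89.26 is 25%.
Duty = ¥39,953.76 × 25% = ¥9,988.44.
Total = ¥113,907.13 + ¥156.15 + ¥9,988.44 = ¥124,051.72.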